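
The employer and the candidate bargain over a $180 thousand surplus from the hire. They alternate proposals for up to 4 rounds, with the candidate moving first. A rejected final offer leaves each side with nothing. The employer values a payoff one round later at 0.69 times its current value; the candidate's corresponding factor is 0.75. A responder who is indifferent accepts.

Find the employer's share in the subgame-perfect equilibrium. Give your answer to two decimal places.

95.32

Round 4 (the employer proposes): rejection yields 0 for the candidate; the employer offers 0 and keeps 180.
Round 3 (the candidate proposes): the employer can get 180 next round, worth 0.69 × 180 = 124.2 now, so the candidate offers 124.2, keeping 55.8.
Round 2 (the employer proposes): the candidate can get 55.8 next round, worth 0.75 × 55.8 = 41.85 now; the employer offers that and keeps 138.15.
Round 1 (the candidate proposes): the employer can get 138.15 next round, worth 0.69 × 138.15 = 95.3235 now. The candidate offers 95.3235 and keeps 180 − 95.3235 = 84.6765.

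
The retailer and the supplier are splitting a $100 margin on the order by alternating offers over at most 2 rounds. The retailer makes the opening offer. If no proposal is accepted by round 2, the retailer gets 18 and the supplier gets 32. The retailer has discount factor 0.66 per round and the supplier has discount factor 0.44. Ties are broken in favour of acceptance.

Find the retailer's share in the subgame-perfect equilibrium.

Work backward from the last round.
Round 2 (the supplier proposes): the retailer gets 18 if talks fail, so the supplier offers 18 and keeps 82.
Round 1 (the retailer proposes): the supplier can get 82 next round, worth 0.44 × 82 = 36.08 now. The retailer offers 36.08 and keeps 100 − 36.08 = 63.92.

63.92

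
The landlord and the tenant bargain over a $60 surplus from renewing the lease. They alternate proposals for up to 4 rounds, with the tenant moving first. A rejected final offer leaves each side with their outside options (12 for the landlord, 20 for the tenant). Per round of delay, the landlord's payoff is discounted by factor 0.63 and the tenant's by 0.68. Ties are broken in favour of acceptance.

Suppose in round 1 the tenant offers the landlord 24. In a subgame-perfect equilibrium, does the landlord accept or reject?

Round 4 (the landlord proposes): the tenant gets 20 if talks fail, so the landlord offers 20 and keeps 40.
Round 3 (the tenant proposes): the landlord can get 40 next round, worth 0.63 × 40 = 25.2 now, so the tenant offers 25.2, keeping 34.8.
Round 2 (the landlord proposes): the tenant can get 34.8 next round, worth 0.68 × 34.8 = 23.664 now; the landlord offers that and keeps 36.336.
So by rejecting in round 1, the landlord gets 36.336 next round, worth 0.63 × 36.336 = 22.89168 now.
Offer 24 ≥ 22.89168, so the landlord accepts.

Accept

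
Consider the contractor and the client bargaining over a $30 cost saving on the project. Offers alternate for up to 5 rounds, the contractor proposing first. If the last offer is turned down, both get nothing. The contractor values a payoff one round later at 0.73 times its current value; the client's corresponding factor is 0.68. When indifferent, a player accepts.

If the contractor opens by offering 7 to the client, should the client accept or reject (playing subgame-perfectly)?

Round 5 (the contractor proposes): the client will accept anything ≥ 0, so the contractor offers 0 and keeps 30.
Round 4 (the client proposes): the contractor can get 30 next round, worth 0.73 × 30 = 21.9 now, so the client offers 21.9, keeping 8.1.
Round 3 (the contractor proposes): the client can get 8.1 next round, worth 0.68 × 8.1 = 5.508 now. The contractor offers 5.508 and keeps 30 − 5.508 = 24.492.
Round 2 (the client proposes): the contractor can get 24.492 next round, worth 0.73 × 24.492 = 17.87916 now. The client offers 17.87916 and keeps 30 − 17.87916 = 12.12084.
So by rejecting in round 1, the client gets 12.12084 next round, worth 0.68 × 12.12084 = 8.2421712 now.
Offer 7 < 8.2421712, so the client rejects.

Reject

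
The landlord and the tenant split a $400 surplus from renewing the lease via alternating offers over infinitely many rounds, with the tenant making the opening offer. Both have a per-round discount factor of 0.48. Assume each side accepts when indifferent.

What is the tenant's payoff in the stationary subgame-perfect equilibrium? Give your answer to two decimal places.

270.27

In a stationary SPE each proposer offers the other exactly their discounted continuation value.
If the tenant keeps x when proposing and the landlord keeps y when proposing, then x = 400 − 0.48y and y = 400 − 0.48x.
Solving: x = 400(1 − 0.48) / (1 − 0.48·0.48) = 208 / 0.7696 ≈ 270.2703.
The landlord gets 400 − 270.2703 ≈ 129.7297.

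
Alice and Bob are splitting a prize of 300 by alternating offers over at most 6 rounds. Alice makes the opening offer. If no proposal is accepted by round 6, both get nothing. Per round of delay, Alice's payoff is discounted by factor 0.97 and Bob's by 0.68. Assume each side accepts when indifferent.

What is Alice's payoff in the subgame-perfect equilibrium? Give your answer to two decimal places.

Round 6 (Bob proposes): Alice will accept anything ≥ 0, so Bob offers 0 and keeps 300.
Round 5 (Alice proposes): Bob can get 300 next round, worth 0.68 × 300 = 204 now; Alice offers that and keeps 96.
Round 4 (Bob proposes): Alice can get 96 next round, worth 0.97 × 96 = 93.12 now; Bob offers that and keeps 206.88.
Round 3 (Alice proposes): Bob can get 206.88 next round, worth 0.68 × 206.88 = 140.6784 now; Alice offers that and keeps 159.3216.
Round 2 (Bob proposes): Alice can get 159.3216 next round, worth 0.97 × 159.3216 = 154.541952 now, so Bob offers 154.541952, keeping 145.458048.
Round 1 (Alice proposes): Bob can get 145.458048 next round, worth 0.68 × 145.458048 = 98.91147264 now. Alice offers 98.91147264 and keeps 300 − 98.91147264 = 201.08852736.

201.09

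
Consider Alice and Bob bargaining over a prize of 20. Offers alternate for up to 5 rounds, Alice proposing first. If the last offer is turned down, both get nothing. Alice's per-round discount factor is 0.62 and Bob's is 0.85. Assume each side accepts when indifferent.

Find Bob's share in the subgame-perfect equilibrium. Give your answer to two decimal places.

Work backward from the last round.
Round 5 (Alice proposes): rejection yields 0 for Bob; Alice offers 0 and keeps 20.
Round 4 (Bob proposes): Alice can get 20 next round, worth 0.62 × 20 = 12.4 now. Bob offers 12.4 and keeps 20 − 12.4 = 7.6.
Round 3 (Alice proposes): Bob can get 7.6 next round, worth 0.85 × 7.6 = 6.46 now. Alice offers 6.46 and keeps 20 − 6.46 = 13.54.
Round 2 (Bob proposes): Alice can get 13.54 next round, worth 0.62 × 13.54 = 8.3948 now. Bob offers 8.3948 and keeps 20 − 8.3948 = 11.6052.
Round 1 (Alice proposes): Bob can get 11.6052 next round, worth 0.85 × 11.6052 = 9.86442 now. Alice offers 9.86442 and keeps 20 − 9.86442 = 10.13558.

9.86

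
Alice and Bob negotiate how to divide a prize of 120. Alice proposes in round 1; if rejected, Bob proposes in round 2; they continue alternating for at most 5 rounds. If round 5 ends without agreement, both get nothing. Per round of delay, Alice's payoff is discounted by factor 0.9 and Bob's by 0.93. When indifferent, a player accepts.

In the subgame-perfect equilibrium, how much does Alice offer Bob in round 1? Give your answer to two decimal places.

Round 5 (Alice proposes): Bob will accept anything ≥ 0, so Alice offers 0 and keeps 120.
Round 4 (Bob proposes): Alice can get 120 next round, worth 0.9 × 120 = 108 now, so Bob offers 108, keeping 12.
Round 3 (Alice proposes): Bob can get 12 next round, worth 0.93 × 12 = 11.16 now, so Alice offers 11.16, keeping 108.84.
Round 2 (Bob proposes): Alice can get 108.84 next round, worth 0.9 × 108.84 = 97.956 now; Bob offers that and keeps 22.044.
Round 1 (Alice proposes): Bob can get 22.044 next round, worth 0.93 × 22.044 = 20.50092 now. Alice offers 20.50092 and keeps 120 − 20.50092 = 99.49908.

20.50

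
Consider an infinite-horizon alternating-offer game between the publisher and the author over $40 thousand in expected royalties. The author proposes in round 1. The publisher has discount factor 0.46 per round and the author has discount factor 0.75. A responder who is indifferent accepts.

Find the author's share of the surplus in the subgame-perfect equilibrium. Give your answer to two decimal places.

When the author proposes, the publisher accepts any offer worth at least 0.46 times what the publisher would get by proposing next round; and vice versa.
This gives x = 40 − 0.46y and y = 40 − 0.75x, where x and y are each side's share when it proposes.
Hence (1 − 0.46·0.75)x = 40(1 − 0.46), i.e. 0.655·x = 21.6.
x ≈ 32.9771; the publisher's share is 40 − x ≈ 7.0229.

32.98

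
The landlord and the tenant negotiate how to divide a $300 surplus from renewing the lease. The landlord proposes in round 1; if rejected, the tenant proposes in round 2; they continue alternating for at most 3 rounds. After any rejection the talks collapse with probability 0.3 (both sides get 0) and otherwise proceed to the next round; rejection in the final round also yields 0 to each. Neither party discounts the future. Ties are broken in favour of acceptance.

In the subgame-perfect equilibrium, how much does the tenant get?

63

Round 3 (the landlord proposes): the tenant will accept anything ≥ 0, so the landlord offers 0 and keeps 300.
Round 2 (the tenant proposes): rejecting gives the landlord an expected 0.7 × 300 = 210, so the tenant offers 210, keeping 90.
Round 1 (the landlord proposes): rejecting gives the tenant an expected 0.7 × 90 = 63. The landlord offers 63 and keeps 300 − 63 = 237.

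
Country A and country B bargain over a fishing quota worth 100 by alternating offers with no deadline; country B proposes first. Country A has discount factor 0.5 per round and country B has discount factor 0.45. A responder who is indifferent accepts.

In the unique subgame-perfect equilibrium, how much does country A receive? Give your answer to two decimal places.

35.48

Let x be country B's share when country B proposes and y be country A's share when country A proposes.
Country A accepts iff offered ≥ 0.5·y, so x = 100 − 0.5y. Symmetrically y = 100 − 0.45x.
Substituting: x = 100 − 0.5(100 − 0.45x), giving x(1 − 0.45·0.5) = 100(1 − 0.5).
So x = 100 × 0.5 / 0.775 ≈ 64.5161, and country A receives 100 − x ≈ 35.4839.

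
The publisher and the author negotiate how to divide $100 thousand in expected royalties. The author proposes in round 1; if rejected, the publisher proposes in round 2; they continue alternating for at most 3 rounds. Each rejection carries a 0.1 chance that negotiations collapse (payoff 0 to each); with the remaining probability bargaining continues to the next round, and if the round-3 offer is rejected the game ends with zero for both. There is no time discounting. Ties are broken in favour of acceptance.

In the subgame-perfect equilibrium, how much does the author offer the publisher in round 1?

By backward induction:
Round 3 (the author proposes): rejection yields 0 for the publisher; the author offers 0 and keeps 100.
Round 2 (the publisher proposes): rejecting gives the author an expected 0.9 × 100 = 90. The publisher offers 90 and keeps 100 − 90 = 10.
Round 1 (the author proposes): rejecting gives the publisher an expected 0.9 × 10 = 9. The author offers 9 and keeps 100 − 9 = 91.

9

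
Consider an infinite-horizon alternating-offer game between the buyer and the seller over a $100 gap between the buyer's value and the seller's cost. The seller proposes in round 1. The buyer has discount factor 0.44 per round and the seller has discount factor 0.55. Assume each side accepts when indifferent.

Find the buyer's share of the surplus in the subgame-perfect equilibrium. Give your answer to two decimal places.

26.12

In a stationary SPE each proposer offers the other exactly their discounted continuation value.
If the seller keeps x when proposing and the buyer keeps y when proposing, then x = 100 − 0.44y and y = 100 − 0.55x.
Solving: x = 100(1 − 0.44) / (1 − 0.55·0.44) = 56 / 0.758 ≈ 73.8786.
The buyer gets 100 − 73.8786 ≈ 26.1214.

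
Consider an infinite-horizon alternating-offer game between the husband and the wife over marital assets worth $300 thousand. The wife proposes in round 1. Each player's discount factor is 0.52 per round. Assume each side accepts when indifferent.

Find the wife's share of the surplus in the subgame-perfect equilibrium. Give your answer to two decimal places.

197.37

Let x be the wife's share when the wife proposes and y be the husband's share when the husband proposes.
The husband accepts iff offered ≥ 0.52·y, so x = 300 − 0.52y. Symmetrically y = 300 − 0.52x.
Substituting: x = 300 − 0.52(300 − 0.52x), giving x(1 − 0.52·0.52) = 300(1 − 0.52).
So x = 300 × 0.48 / 0.7296 ≈ 197.3684, and the husband receives 300 − x ≈ 102.6316.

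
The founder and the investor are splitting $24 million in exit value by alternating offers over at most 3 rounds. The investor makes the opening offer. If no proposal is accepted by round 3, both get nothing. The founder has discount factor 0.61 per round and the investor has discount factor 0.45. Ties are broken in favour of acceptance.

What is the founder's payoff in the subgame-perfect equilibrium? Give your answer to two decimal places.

Round 3 (the investor proposes): the founder will accept anything ≥ 0, so the investor offers 0 and keeps 24.
Round 2 (the founder proposes): the investor can get 24 next round, worth 0.45 × 24 = 10.8 now; the founder offers that and keeps 13.2.
Round 1 (the investor proposes): the founder can get 13.2 next round, worth 0.61 × 13.2 = 8.052 now, so the investor offers 8.052, keeping 15.948.

8.05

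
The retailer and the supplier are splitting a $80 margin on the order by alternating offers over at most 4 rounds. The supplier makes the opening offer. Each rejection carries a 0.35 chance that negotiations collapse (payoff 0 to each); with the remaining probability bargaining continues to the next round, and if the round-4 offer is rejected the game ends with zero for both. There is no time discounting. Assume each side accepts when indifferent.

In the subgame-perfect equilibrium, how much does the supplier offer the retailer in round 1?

40.17

Round 4 (the retailer proposes): rejection yields 0 for the supplier; the retailer offers 0 and keeps 80.
Round 3 (the supplier proposes): rejecting gives the retailer an expected 0.65 × 80 = 52, so the supplier offers 52, keeping 28.
Round 2 (the retailer proposes): rejecting gives the supplier an expected 0.65 × 28 = 18.2. The retailer offers 18.2 and keeps 80 − 18.2 = 61.8.
Round 1 (the supplier proposes): rejecting gives the retailer an expected 0.65 × 61.8 = 40.17. The supplier offers 40.17 and keeps 80 − 40.17 = 39.83.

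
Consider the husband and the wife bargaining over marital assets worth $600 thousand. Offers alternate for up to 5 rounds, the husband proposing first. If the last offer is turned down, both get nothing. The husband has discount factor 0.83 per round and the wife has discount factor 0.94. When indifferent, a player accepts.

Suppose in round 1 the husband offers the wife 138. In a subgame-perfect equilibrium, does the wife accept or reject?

Reject

Round 5 (the husband proposes): rejection yields 0 for the wife; the husband offers 0 and keeps 600.
Round 4 (the wife proposes): the husband can get 600 next round, worth 0.83 × 600 = 498 now, so the wife offers 498, keeping 102.
Round 3 (the husband proposes): the wife can get 102 next round, worth 0.94 × 102 = 95.88 now, so the husband offers 95.88, keeping 504.12.
Round 2 (the wife proposes): the husband can get 504.12 next round, worth 0.83 × 504.12 = 418.4196 now. The wife offers 418.4196 and keeps 600 − 418.4196 = 181.5804.
So by rejecting in round 1, the wife gets 181.5804 next round, worth 0.94 × 181.5804 = 170.685576 now.
Offer 138 < 170.685576, so the wife rejects.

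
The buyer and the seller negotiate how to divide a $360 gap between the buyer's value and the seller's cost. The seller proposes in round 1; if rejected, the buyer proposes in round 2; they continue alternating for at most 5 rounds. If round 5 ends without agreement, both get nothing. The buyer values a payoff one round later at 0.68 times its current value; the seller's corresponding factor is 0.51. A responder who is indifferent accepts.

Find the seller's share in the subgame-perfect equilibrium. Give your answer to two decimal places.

198.45

Solve by backward induction from round 5.
Round 5 (the seller proposes): the buyer will accept anything ≥ 0, so the seller offers 0 and keeps 360.
Round 4 (the buyer proposes): the seller can get 360 next round, worth 0.51 × 360 = 183.6 now; the buyer offers that and keeps 176.4.
Round 3 (the seller proposes): the buyer can get 176.4 next round, worth 0.68 × 176.4 = 119.952 now. The seller offers 119.952 and keeps 360 − 119.952 = 240.048.
Round 2 (the buyer proposes): the seller can get 240.048 next round, worth 0.51 × 240.048 = 122.42448 now. The buyer offers 122.42448 and keeps 360 − 122.42448 = 237.57552.
Round 1 (the seller proposes): the buyer can get 237.57552 next round, worth 0.68 × 237.57552 = 161.5513536 now, so the seller offers 161.5513536, keeping 198.4486464.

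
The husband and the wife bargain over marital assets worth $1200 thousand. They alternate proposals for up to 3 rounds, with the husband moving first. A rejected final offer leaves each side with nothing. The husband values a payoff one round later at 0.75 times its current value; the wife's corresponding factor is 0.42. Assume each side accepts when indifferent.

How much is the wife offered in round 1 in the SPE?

126

Solve by backward induction from round 3.
Round 3 (the husband proposes): the wife will accept anything ≥ 0, so the husband offers 0 and keeps 1200.
Round 2 (the wife proposes): the husband can get 1200 next round, worth 0.75 × 1200 = 900 now, so the wife offers 900, keeping 300.
Round 1 (the husband proposes): the wife can get 300 next round, worth 0.42 × 300 = 126 now. The husband offers 126 and keeps 1200 − 126 = 1074.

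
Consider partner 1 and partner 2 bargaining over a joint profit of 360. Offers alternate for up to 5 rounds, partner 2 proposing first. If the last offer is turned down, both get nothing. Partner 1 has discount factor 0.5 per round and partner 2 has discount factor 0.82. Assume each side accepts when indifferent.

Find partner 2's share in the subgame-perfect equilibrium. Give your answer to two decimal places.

314.32

Work backward from the last round.
Round 5 (partner 2 proposes): rejection yields 0 for partner 1; partner 2 offers 0 and keeps 360.
Round 4 (partner 1 proposes): partner 2 can get 360 next round, worth 0.82 × 360 = 295.2 now, so partner 1 offers 295.2, keeping 64.8.
Round 3 (partner 2 proposes): partner 1 can get 64.8 next round, worth 0.5 × 64.8 = 32.4 now; partner 2 offers that and keeps 327.6.
Round 2 (partner 1 proposes): partner 2 can get 327.6 next round, worth 0.82 × 327.6 = 268.632 now, so partner 1 offers 268.632, keeping 91.368.
Round 1 (partner 2 proposes): partner 1 can get 91.368 next round, worth 0.5 × 91.368 = 45.684 now; partner 2 offers that and keeps 314.316.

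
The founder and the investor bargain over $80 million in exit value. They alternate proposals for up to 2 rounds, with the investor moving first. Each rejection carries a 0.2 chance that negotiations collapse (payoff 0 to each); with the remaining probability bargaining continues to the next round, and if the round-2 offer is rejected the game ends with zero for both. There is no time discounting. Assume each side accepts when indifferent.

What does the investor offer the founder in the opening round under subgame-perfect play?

By backward induction:
Round 2 (the founder proposes): the investor will accept anything ≥ 0, so the founder offers 0 and keeps 80.
Round 1 (the investor proposes): rejecting gives the founder an expected 0.8 × 80 = 64. The investor offers 64 and keeps 80 − 64 = 16.

64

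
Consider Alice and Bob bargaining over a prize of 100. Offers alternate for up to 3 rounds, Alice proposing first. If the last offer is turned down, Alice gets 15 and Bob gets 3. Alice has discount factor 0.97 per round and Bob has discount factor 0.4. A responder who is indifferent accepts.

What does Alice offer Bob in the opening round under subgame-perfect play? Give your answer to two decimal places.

Round 3 (Alice proposes): Bob gets 3 if talks fail, so Alice offers 3 and keeps 97.
Round 2 (Bob proposes): Alice can get 97 next round, worth 0.97 × 97 = 94.09 now; Bob offers that and keeps 5.91.
Round 1 (Alice proposes): Bob can get 5.91 next round, worth 0.4 × 5.91 = 2.364 now. Alice offers 2.364 and keeps 100 − 2.364 = 97.636.

2.36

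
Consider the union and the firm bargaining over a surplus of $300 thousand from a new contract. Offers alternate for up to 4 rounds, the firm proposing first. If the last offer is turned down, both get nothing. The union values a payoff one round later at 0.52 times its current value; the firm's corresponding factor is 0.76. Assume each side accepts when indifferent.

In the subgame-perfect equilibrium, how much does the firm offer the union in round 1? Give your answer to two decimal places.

99.09

Round 4 (the union proposes): rejection yields 0 for the firm; the union offers 0 and keeps 300.
Round 3 (the firm proposes): the union can get 300 next round, worth 0.52 × 300 = 156 now. The firm offers 156 and keeps 300 − 156 = 144.
Round 2 (the union proposes): the firm can get 144 next round, worth 0.76 × 144 = 109.44 now, so the union offers 109.44, keeping 190.56.
Round 1 (the firm proposes): the union can get 190.56 next round, worth 0.52 × 190.56 = 99.0912 now. The firm offers 99.0912 and keeps 300 − 99.0912 = 200.9088.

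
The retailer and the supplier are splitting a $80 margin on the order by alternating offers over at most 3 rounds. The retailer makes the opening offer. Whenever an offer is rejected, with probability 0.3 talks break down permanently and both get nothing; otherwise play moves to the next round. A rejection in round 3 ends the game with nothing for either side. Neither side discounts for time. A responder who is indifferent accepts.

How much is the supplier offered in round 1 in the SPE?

Round 3 (the retailer proposes): the supplier will accept anything ≥ 0, so the retailer offers 0 and keeps 80.
Round 2 (the supplier proposes): rejecting gives the retailer an expected 0.7 × 80 = 56. The supplier offers 56 and keeps 80 − 56 = 24.
Round 1 (the retailer proposes): rejecting gives the supplier an expected 0.7 × 24 = 16.8. The retailer offers 16.8 and keeps 80 − 16.8 = 63.2.

16.8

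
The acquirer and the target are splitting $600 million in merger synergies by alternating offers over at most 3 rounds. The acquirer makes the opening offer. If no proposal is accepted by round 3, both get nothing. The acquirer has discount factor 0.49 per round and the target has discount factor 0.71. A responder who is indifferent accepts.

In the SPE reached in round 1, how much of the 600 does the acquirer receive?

382.74

Round 3 (the acquirer proposes): rejection yields 0 for the target; the acquirer offers 0 and keeps 600.
Round 2 (the target proposes): the acquirer can get 600 next round, worth 0.49 × 600 = 294 now; the target offers that and keeps 306.
Round 1 (the acquirer proposes): the target can get 306 next round, worth 0.71 × 306 = 217.26 now, so the acquirer offers 217.26, keeping 382.74.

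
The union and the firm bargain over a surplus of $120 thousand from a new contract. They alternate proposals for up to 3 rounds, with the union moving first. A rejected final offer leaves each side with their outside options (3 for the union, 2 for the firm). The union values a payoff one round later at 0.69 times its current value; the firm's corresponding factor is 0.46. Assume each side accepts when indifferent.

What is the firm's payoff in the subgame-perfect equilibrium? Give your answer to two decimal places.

17.75

Round 3 (the union proposes): the firm gets 2 if talks fail, so the union offers 2 and keeps 118.
Round 2 (the firm proposes): the union can get 118 next round, worth 0.69 × 118 = 81.42 now; the firm offers that and keeps 38.58.
Round 1 (the union proposes): the firm can get 38.58 next round, worth 0.46 × 38.58 = 17.7468 now; the union offers that and keeps 102.2532.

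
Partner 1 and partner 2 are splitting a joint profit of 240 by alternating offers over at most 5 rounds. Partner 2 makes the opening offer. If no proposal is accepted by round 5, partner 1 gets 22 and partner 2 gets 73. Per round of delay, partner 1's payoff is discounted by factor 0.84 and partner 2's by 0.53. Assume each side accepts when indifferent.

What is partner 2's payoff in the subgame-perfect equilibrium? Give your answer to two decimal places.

98.70

Round 5 (partner 2 proposes): partner 1 gets 22 if talks fail, so partner 2 offers 22 and keeps 218.
Round 4 (partner 1 proposes): partner 2 can get 218 next round, worth 0.53 × 218 = 115.54 now, so partner 1 offers 115.54, keeping 124.46.
Round 3 (partner 2 proposes): partner 1 can get 124.46 next round, worth 0.84 × 124.46 = 104.5464 now, so partner 2 offers 104.5464, keeping 135.4536.
Round 2 (partner 1 proposes): partner 2 can get 135.4536 next round, worth 0.53 × 135.4536 = 71.790408 now. Partner 1 offers 71.790408 and keeps 240 − 71.790408 = 168.209592.
Round 1 (partner 2 proposes): partner 1 can get 168.209592 next round, worth 0.84 × 168.209592 = 141.29605728 now, so partner 2 offers 141.29605728, keeping 98.70394272.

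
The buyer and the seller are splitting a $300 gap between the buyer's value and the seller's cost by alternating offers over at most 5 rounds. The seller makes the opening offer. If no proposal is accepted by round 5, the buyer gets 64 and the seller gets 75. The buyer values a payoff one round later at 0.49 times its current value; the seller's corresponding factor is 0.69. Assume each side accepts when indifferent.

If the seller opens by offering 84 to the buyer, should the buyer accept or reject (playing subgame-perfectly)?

Accept

Work out the buyer's continuation value if the offer is rejected.
Round 5 (the seller proposes): the buyer gets 64 if talks fail, so the seller offers 64 and keeps 236.
Round 4 (the buyer proposes): the seller can get 236 next round, worth 0.69 × 236 = 162.84 now; the buyer offers that and keeps 137.16.
Round 3 (the seller proposes): the buyer can get 137.16 next round, worth 0.49 × 137.16 = 67.2084 now. The seller offers 67.2084 and keeps 300 − 67.2084 = 232.7916.
Round 2 (the buyer proposes): the seller can get 232.7916 next round, worth 0.69 × 232.7916 = 160.626204 now; the buyer offers that and keeps 139.373796.
So by rejecting in round 1, the buyer gets 139.373796 next round, worth 0.49 × 139.373796 = 68.29316004 now.
Offer 84 ≥ 68.29316004, so the buyer accepts.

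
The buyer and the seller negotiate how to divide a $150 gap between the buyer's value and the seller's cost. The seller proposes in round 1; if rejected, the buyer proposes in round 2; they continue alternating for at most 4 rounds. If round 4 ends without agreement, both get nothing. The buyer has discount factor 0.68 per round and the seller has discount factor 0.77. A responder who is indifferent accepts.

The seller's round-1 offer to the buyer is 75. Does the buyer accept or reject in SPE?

Work out the buyer's continuation value if the offer is rejected.
Round 4 (the buyer proposes): rejection yields 0 for the seller; the buyer offers 0 and keeps 150.
Round 3 (the seller proposes): the buyer can get 150 next round, worth 0.68 × 150 = 102 now; the seller offers that and keeps 48.
Round 2 (the buyer proposes): the seller can get 48 next round, worth 0.77 × 48 = 36.96 now, so the buyer offers 36.96, keeping 113.04.
So by rejecting in round 1, the buyer gets 113.04 next round, worth 0.68 × 113.04 = 76.8672 now.
Offer 75 < 76.8672, so the buyer rejects.

Reject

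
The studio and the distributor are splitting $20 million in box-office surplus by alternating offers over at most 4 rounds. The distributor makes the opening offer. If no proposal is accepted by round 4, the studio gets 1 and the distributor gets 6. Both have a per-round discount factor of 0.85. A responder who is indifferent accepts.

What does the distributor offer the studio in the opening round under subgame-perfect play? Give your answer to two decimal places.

Round 4 (the studio proposes): the distributor gets 6 if talks fail, so the studio offers 6 and keeps 14.
Round 3 (the distributor proposes): the studio can get 14 next round, worth 0.85 × 14 = 11.9 now; the distributor offers that and keeps 8.1.
Round 2 (the studio proposes): the distributor can get 8.1 next round, worth 0.85 × 8.1 = 6.885 now; the studio offers that and keeps 13.115.
Round 1 (the distributor proposes): the studio can get 13.115 next round, worth 0.85 × 13.115 = 11.14775 now, so the distributor offers 11.14775, keeping 8.85225.

11.15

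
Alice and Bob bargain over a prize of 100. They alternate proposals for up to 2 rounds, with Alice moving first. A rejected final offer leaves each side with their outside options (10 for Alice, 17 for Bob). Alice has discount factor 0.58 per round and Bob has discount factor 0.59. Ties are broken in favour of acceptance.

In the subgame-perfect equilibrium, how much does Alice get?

By backward induction:
Round 2 (Bob proposes): Alice gets 10 if talks fail, so Bob offers 10 and keeps 90.
Round 1 (Alice proposes): Bob can get 90 next round, worth 0.59 × 90 = 53.1 now. Alice offers 53.1 and keeps 100 − 53.1 = 46.9.

46.9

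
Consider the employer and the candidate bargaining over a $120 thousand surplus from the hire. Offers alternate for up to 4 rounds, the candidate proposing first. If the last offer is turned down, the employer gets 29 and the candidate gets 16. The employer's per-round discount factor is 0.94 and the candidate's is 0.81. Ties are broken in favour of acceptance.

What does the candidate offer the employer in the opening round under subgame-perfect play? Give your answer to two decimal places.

95.87

Round 4 (the employer proposes): the candidate gets 16 if talks fail, so the employer offers 16 and keeps 104.
Round 3 (the candidate proposes): the employer can get 104 next round, worth 0.94 × 104 = 97.76 now, so the candidate offers 97.76, keeping 22.24.
Round 2 (the employer proposes): the candidate can get 22.24 next round, worth 0.81 × 22.24 = 18.0144 now. The employer offers 18.0144 and keeps 120 − 18.0144 = 101.9856.
Round 1 (the candidate proposes): the employer can get 101.9856 next round, worth 0.94 × 101.9856 = 95.866464 now. The candidate offers 95.866464 and keeps 120 − 95.866464 = 24.133536.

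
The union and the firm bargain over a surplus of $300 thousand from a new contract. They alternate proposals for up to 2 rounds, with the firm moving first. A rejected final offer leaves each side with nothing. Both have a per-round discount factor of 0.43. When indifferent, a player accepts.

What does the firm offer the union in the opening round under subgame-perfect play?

Round 2 (the union proposes): rejection yields 0 for the firm; the union offers 0 and keeps 300.
Round 1 (the firm proposes): the union can get 300 next round, worth 0.43 × 300 = 129 now. The firm offers 129 and keeps 300 − 129 = 171.

129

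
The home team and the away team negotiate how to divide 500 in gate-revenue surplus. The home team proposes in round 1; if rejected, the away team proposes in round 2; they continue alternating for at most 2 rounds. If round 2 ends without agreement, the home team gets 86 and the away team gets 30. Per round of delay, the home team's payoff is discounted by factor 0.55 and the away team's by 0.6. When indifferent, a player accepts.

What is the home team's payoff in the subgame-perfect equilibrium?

251.6

Round 2 (the away team proposes): the home team gets 86 if talks fail, so the away team offers 86 and keeps 414.
Round 1 (the home team proposes): the away team can get 414 next round, worth 0.6 × 414 = 248.4 now. The home team offers 248.4 and keeps 500 − 248.4 = 251.6.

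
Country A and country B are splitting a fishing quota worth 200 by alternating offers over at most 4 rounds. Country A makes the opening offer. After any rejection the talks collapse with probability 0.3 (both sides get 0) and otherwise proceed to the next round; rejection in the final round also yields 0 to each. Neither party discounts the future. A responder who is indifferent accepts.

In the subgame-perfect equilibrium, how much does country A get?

Round 4 (country B proposes): rejection yields 0 for country A; country B offers 0 and keeps 200.
Round 3 (country A proposes): rejecting gives country B an expected 0.7 × 200 = 140, so country A offers 140, keeping 60.
Round 2 (country B proposes): rejecting gives country A an expected 0.7 × 60 = 42, so country B offers 42, keeping 158.
Round 1 (country A proposes): rejecting gives country B an expected 0.7 × 158 = 110.6; country A offers that and keeps 89.4.

89.4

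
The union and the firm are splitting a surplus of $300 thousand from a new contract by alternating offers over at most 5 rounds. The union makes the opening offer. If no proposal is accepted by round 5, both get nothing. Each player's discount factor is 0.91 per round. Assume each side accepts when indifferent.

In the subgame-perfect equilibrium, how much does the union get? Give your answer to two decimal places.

Round 5 (the union proposes): the firm will accept anything ≥ 0, so the union offers 0 and keeps 300.
Round 4 (the firm proposes): the union can get 300 next round, worth 0.91 × 300 = 273 now. The firm offers 273 and keeps 300 − 273 = 27.
Round 3 (the union proposes): the firm can get 27 next round, worth 0.91 × 27 = 24.57 now. The union offers 24.57 and keeps 300 − 24.57 = 275.43.
Round 2 (the firm proposes): the union can get 275.43 next round, worth 0.91 × 275.43 = 250.6413 now, so the firm offers 250.6413, keeping 49.3587.
Round 1 (the union proposes): the firm can get 49.3587 next round, worth 0.91 × 49.3587 = 44.916417 now; the union offers that and keeps 255.083583.

255.08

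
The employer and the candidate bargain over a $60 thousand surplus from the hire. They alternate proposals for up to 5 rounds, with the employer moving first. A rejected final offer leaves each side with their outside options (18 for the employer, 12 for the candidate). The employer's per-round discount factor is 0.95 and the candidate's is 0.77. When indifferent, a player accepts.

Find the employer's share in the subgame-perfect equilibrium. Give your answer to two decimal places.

Round 5 (the employer proposes): the candidate gets 12 if talks fail, so the employer offers 12 and keeps 48.
Round 4 (the candidate proposes): the employer can get 48 next round, worth 0.95 × 48 = 45.6 now. The candidate offers 45.6 and keeps 60 − 45.6 = 14.4.
Round 3 (the employer proposes): the candidate can get 14.4 next round, worth 0.77 × 14.4 = 11.088 now; the employer offers that and keeps 48.912.
Round 2 (the candidate proposes): the employer can get 48.912 next round, worth 0.95 × 48.912 = 46.4664 now; the candidate offers that and keeps 13.5336.
Round 1 (the employer proposes): the candidate can get 13.5336 next round, worth 0.77 × 13.5336 = 10.420872 now; the employer offers that and keeps 49.579128.

49.58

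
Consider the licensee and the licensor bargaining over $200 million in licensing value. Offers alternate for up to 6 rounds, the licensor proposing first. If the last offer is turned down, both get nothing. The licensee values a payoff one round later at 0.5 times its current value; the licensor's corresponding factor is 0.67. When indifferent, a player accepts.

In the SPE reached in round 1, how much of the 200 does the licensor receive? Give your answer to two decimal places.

144.72

Solve by backward induction from round 6.
Round 6 (the licensee proposes): rejection yields 0 for the licensor; the licensee offers 0 and keeps 200.
Round 5 (the licensor proposes): the licensee can get 200 next round, worth 0.5 × 200 = 100 now. The licensor offers 100 and keeps 200 − 100 = 100.
Round 4 (the licensee proposes): the licensor can get 100 next round, worth 0.67 × 100 = 67 now. The licensee offers 67 and keeps 200 − 67 = 133.
Round 3 (the licensor proposes): the licensee can get 133 next round, worth 0.5 × 133 = 66.5 now. The licensor offers 66.5 and keeps 200 − 66.5 = 133.5.
Round 2 (the licensee proposes): the licensor can get 133.5 next round, worth 0.67 × 133.5 = 89.445 now. The licensee offers 89.445 and keeps 200 − 89.445 = 110.555.
Round 1 (the licensor proposes): the licensee can get 110.555 next round, worth 0.5 × 110.555 = 55.2775 now. The licensor offers 55.2775 and keeps 200 − 55.2775 = 144.7225.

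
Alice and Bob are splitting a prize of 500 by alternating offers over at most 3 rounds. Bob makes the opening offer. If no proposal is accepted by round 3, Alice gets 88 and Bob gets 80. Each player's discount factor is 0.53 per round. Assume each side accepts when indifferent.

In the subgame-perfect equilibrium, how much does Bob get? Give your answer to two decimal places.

Work backward from the last round.
Round 3 (Bob proposes): Alice gets 88 if talks fail, so Bob offers 88 and keeps 412.
Round 2 (Alice proposes): Bob can get 412 next round, worth 0.53 × 412 = 218.36 now; Alice offers that and keeps 281.64.
Round 1 (Bob proposes): Alice can get 281.64 next round, worth 0.53 × 281.64 = 149.2692 now. Bob offers 149.2692 and keeps 500 − 149.2692 = 350.7308.

350.73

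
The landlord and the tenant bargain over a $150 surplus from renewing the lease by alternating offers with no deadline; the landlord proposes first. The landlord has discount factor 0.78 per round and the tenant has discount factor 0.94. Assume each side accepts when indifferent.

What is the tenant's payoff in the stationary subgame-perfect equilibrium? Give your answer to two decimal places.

116.27

When the landlord proposes, the tenant accepts any offer worth at least 0.94 times what the tenant would get by proposing next round; and vice versa.
This gives x = 150 − 0.94y and y = 150 − 0.78x, where x and y are each side's share when it proposes.
Hence (1 − 0.94·0.78)x = 150(1 − 0.94), i.e. 0.2668·x = 9.
x ≈ 33.7331; the tenant's share is 150 − x ≈ 116.2669.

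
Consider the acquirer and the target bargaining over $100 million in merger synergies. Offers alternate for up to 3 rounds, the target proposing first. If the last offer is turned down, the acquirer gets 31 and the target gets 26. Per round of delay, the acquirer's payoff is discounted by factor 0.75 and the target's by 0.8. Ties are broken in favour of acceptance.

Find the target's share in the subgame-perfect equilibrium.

66.4

Round 3 (the target proposes): the acquirer gets 31 if talks fail, so the target offers 31 and keeps 69.
Round 2 (the acquirer proposes): the target can get 69 next round, worth 0.8 × 69 = 55.2 now. The acquirer offers 55.2 and keeps 100 − 55.2 = 44.8.
Round 1 (the target proposes): the acquirer can get 44.8 next round, worth 0.75 × 44.8 = 33.6 now. The target offers 33.6 and keeps 100 − 33.6 = 66.4.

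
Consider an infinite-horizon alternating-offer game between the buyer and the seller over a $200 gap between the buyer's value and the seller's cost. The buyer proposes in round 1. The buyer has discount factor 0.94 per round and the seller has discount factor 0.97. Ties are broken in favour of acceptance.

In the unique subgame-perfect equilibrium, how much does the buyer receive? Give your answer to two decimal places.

68.03

When the buyer proposes, the seller accepts any offer worth at least 0.97 times what the seller would get by proposing next round; and vice versa.
This gives x = 200 − 0.97y and y = 200 − 0.94x, where x and y are each side's share when it proposes.
Hence (1 − 0.97·0.94)x = 200(1 − 0.97), i.e. 0.0882·x = 6.
x ≈ 68.0272; the seller's share is 200 − x ≈ 131.9728.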